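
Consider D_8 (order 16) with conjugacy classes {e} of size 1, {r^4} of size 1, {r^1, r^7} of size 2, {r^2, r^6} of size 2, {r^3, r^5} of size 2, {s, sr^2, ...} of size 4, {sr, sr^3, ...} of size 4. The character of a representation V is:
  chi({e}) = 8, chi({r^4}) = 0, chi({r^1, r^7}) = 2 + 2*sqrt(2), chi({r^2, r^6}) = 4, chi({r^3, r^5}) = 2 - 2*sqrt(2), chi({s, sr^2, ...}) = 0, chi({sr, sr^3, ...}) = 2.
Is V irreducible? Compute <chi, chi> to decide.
Not irreducible (reducible): <chi, chi> = 10 > 1.

Working: <chi, chi> = (1/|G|) sum_C |C| * |chi(C)|^2 = (1/16)[1*|8|^2 + 1*|0|^2 + 2*|2 + 2*sqrt(2)|^2 + 2*|4|^2 + 2*|2 - 2*sqrt(2)|^2 + 4*|0|^2 + 4*|2|^2]
  = (1/16)[(64) + (0) + (16*sqrt(2) + 24) + (32) + (24 - 16*sqrt(2)) + (0) + (16)] = 160/16 = 10.
A character is irreducible iff <chi, chi> = 1, so this representation is reducible.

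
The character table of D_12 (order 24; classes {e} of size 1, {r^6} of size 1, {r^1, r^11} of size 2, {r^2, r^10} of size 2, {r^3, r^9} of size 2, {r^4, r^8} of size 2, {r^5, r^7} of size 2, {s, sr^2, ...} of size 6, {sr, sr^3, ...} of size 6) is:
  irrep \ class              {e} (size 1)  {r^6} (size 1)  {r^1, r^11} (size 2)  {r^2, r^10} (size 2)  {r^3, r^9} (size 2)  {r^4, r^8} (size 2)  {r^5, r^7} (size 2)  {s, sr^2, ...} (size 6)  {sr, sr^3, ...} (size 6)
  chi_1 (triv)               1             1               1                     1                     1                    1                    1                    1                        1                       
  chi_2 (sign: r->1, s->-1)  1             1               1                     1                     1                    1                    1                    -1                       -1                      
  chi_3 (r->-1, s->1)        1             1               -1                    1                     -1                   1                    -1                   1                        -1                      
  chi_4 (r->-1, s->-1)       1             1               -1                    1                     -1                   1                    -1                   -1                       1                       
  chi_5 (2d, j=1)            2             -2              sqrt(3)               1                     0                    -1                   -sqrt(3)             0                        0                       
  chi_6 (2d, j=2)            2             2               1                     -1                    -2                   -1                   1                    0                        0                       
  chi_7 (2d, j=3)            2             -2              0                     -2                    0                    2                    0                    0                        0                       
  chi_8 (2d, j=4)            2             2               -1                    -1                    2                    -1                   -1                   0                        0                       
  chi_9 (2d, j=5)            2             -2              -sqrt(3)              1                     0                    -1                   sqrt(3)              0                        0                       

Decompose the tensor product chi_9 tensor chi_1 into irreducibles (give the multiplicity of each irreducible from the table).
chi_9 tensor chi_1 = chi_9 (all other irreducibles have multiplicity 0).

The character of a tensor product is the pointwise product (chi_9 * chi_1)(C) = chi_9(C) * chi_1(C):
  {e}: (2)*(1), {r^6}: (-2)*(1), {r^1, r^11}: (-sqrt(3))*(1), {r^2, r^10}: (1)*(1), {r^3, r^9}: (0)*(1), {r^4, r^8}: (-1)*(1), {r^5, r^7}: (sqrt(3))*(1), {s, sr^2, ...}: (0)*(1), {sr, sr^3, ...}: (0)*(1)
so (chi_9 * chi_1) takes values
  {e} -> 2, {r^6} -> -2, {r^1, r^11} -> -sqrt(3), {r^2, r^10} -> 1, {r^3, r^9} -> 0, {r^4, r^8} -> -1, {r^5, r^7} -> sqrt(3), {s, sr^2, ...} -> 0, {sr, sr^3, ...} -> 0.
Now take the inner product of this character with each irreducible chi from the table, <chi_9*chi_1, chi> = (1/24) sum_C |C| (chi_9*chi_1)(C) conj(chi(C)):
  <chi_9*chi_1, chi_1> = (1/24)[1*(2)*conj(1) + 1*(-2)*conj(1) + 2*(-sqrt(3))*conj(1) + 2*(1)*conj(1) + 2*(0)*conj(1) + 2*(-1)*conj(1) + 2*(sqrt(3))*conj(1) + 6*(0)*conj(1) + 6*(0)*conj(1)]
      = (1/24)[(2) + (-2) + (-2*sqrt(3)) + (2) + (0) + (-2) + (2*sqrt(3)) + (0) + (0)] = 0/24 = 0
  <chi_9*chi_1, chi_2> = (1/24)[1*(2)*conj(1) + 1*(-2)*conj(1) + 2*(-sqrt(3))*conj(1) + 2*(1)*conj(1) + 2*(0)*conj(1) + 2*(-1)*conj(1) + 2*(sqrt(3))*conj(1) + 6*(0)*conj(-1) + 6*(0)*conj(-1)]
      = (1/24)[(2) + (-2) + (-2*sqrt(3)) + (2) + (0) + (-2) + (2*sqrt(3)) + (0) + (0)] = 0/24 = 0
  <chi_9*chi_1, chi_3> = (1/24)[1*(2)*conj(1) + 1*(-2)*conj(1) + 2*(-sqrt(3))*conj(-1) + 2*(1)*conj(1) + 2*(0)*conj(-1) + 2*(-1)*conj(1) + 2*(sqrt(3))*conj(-1) + 6*(0)*conj(1) + 6*(0)*conj(-1)]
      = (1/24)[(2) + (-2) + (2*sqrt(3)) + (2) + (0) + (-2) + (-2*sqrt(3)) + (0) + (0)] = 0/24 = 0
  <chi_9*chi_1, chi_4> = (1/24)[1*(2)*conj(1) + 1*(-2)*conj(1) + 2*(-sqrt(3))*conj(-1) + 2*(1)*conj(1) + 2*(0)*conj(-1) + 2*(-1)*conj(1) + 2*(sqrt(3))*conj(-1) + 6*(0)*conj(-1) + 6*(0)*conj(1)]
      = (1/24)[(2) + (-2) + (2*sqrt(3)) + (2) + (0) + (-2) + (-2*sqrt(3)) + (0) + (0)] = 0/24 = 0
  <chi_9*chi_1, chi_5> = (1/24)[1*(2)*conj(2) + 1*(-2)*conj(-2) + 2*(-sqrt(3))*conj(sqrt(3)) + 2*(1)*conj(1) + 2*(0)*conj(0) + 2*(-1)*conj(-1) + 2*(sqrt(3))*conj(-sqrt(3)) + 6*(0)*conj(0) + 6*(0)*conj(0)]
      = (1/24)[(4) + (4) + (-6) + (2) + (0) + (2) + (-6) + (0) + (0)] = 0/24 = 0
  <chi_9*chi_1, chi_6> = (1/24)[1*(2)*conj(2) + 1*(-2)*conj(2) + 2*(-sqrt(3))*conj(1) + 2*(1)*conj(-1) + 2*(0)*conj(-2) + 2*(-1)*conj(-1) + 2*(sqrt(3))*conj(1) + 6*(0)*conj(0) + 6*(0)*conj(0)]
      = (1/24)[(4) + (-4) + (-2*sqrt(3)) + (-2) + (0) + (2) + (2*sqrt(3)) + (0) + (0)] = 0/24 = 0
  <chi_9*chi_1, chi_7> = (1/24)[1*(2)*conj(2) + 1*(-2)*conj(-2) + 2*(-sqrt(3))*conj(0) + 2*(1)*conj(-2) + 2*(0)*conj(0) + 2*(-1)*conj(2) + 2*(sqrt(3))*conj(0) + 6*(0)*conj(0) + 6*(0)*conj(0)]
      = (1/24)[(4) + (4) + (0) + (-4) + (0) + (-4) + (0) + (0) + (0)] = 0/24 = 0
  <chi_9*chi_1, chi_8> = (1/24)[1*(2)*conj(2) + 1*(-2)*conj(2) + 2*(-sqrt(3))*conj(-1) + 2*(1)*conj(-1) + 2*(0)*conj(2) + 2*(-1)*conj(-1) + 2*(sqrt(3))*conj(-1) + 6*(0)*conj(0) + 6*(0)*conj(0)]
      = (1/24)[(4) + (-4) + (2*sqrt(3)) + (-2) + (0) + (2) + (-2*sqrt(3)) + (0) + (0)] = 0/24 = 0
  <chi_9*chi_1, chi_9> = (1/24)[1*(2)*conj(2) + 1*(-2)*conj(-2) + 2*(-sqrt(3))*conj(-sqrt(3)) + 2*(1)*conj(1) + 2*(0)*conj(0) + 2*(-1)*conj(-1) + 2*(sqrt(3))*conj(sqrt(3)) + 6*(0)*conj(0) + 6*(0)*conj(0)]
      = (1/24)[(4) + (4) + (6) + (2) + (0) + (2) + (6) + (0) + (0)] = 24/24 = 1
Hence the multiplicities are chi_9: 1. Dimension check: dim(chi_9)*dim(chi_1) = 2*1 = 2 and sum (mult * dim) = 1*2 = 2.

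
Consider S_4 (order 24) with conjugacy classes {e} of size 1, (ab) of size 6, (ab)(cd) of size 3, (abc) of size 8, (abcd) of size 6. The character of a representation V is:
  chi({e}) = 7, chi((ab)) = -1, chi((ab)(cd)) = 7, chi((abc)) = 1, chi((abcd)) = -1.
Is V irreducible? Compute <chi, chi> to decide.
Not irreducible (reducible): <chi, chi> = 9 > 1.

Proof sketch: <chi, chi> = (1/|G|) sum_C |C| * |chi(C)|^2 = (1/24)[1*|7|^2 + 6*|-1|^2 + 3*|7|^2 + 8*|1|^2 + 6*|-1|^2]
  = (1/24)[(49) + (6) + (147) + (8) + (6)] = 216/24 = 9.
A character is irreducible iff <chi, chi> = 1, so this representation is reducible.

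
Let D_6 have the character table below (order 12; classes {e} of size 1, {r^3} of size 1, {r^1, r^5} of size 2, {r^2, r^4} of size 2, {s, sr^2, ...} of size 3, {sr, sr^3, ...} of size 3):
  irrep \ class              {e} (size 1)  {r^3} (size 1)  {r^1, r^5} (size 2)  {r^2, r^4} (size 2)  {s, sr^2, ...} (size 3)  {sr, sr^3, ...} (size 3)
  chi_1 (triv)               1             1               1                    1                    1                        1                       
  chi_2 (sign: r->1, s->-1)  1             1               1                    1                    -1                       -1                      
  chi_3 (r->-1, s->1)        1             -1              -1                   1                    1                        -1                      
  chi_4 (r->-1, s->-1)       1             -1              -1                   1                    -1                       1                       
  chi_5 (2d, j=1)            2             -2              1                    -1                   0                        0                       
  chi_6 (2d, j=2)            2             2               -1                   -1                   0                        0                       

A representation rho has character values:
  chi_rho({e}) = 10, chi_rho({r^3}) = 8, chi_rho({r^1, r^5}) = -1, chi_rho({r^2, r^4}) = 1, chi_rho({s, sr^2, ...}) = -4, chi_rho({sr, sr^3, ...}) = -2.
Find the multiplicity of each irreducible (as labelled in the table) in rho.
Multiplicities: chi_1: 0, chi_2: 3, chi_3: 0, chi_4: 1, chi_5: 0, chi_6: 3.

Working: Use <chi_rho, chi> = (1/|G|) sum_C |C| * chi_rho(C) * conj(chi(C)) with |G| = 12 for each irreducible chi in the table:
  <chi_rho, chi_1> = (1/12)[1*(10)*conj(1) + 1*(8)*conj(1) + 2*(-1)*conj(1) + 2*(1)*conj(1) + 3*(-4)*conj(1) + 3*(-2)*conj(1)]
      = (1/12)[(10) + (8) + (-2) + (2) + (-12) + (-6)] = 0/12 = 0
  <chi_rho, chi_2> = (1/12)[1*(10)*conj(1) + 1*(8)*conj(1) + 2*(-1)*conj(1) + 2*(1)*conj(1) + 3*(-4)*conj(-1) + 3*(-2)*conj(-1)]
      = (1/12)[(10) + (8) + (-2) + (2) + (12) + (6)] = 36/12 = 3
  <chi_rho, chi_3> = (1/12)[1*(10)*conj(1) + 1*(8)*conj(-1) + 2*(-1)*conj(-1) + 2*(1)*conj(1) + 3*(-4)*conj(1) + 3*(-2)*conj(-1)]
      = (1/12)[(10) + (-8) + (2) + (2) + (-12) + (6)] = 0/12 = 0
  <chi_rho, chi_4> = (1/12)[1*(10)*conj(1) + 1*(8)*conj(-1) + 2*(-1)*conj(-1) + 2*(1)*conj(1) + 3*(-4)*conj(-1) + 3*(-2)*conj(1)]
      = (1/12)[(10) + (-8) + (2) + (2) + (12) + (-6)] = 12/12 = 1
  <chi_rho, chi_5> = (1/12)[1*(10)*conj(2) + 1*(8)*conj(-2) + 2*(-1)*conj(1) + 2*(1)*conj(-1) + 3*(-4)*conj(0) + 3*(-2)*conj(0)]
      = (1/12)[(20) + (-16) + (-2) + (-2) + (0) + (0)] = 0/12 = 0
  <chi_rho, chi_6> = (1/12)[1*(10)*conj(2) + 1*(8)*conj(2) + 2*(-1)*conj(-1) + 2*(1)*conj(-1) + 3*(-4)*conj(0) + 3*(-2)*conj(0)]
      = (1/12)[(20) + (16) + (2) + (-2) + (0) + (0)] = 36/12 = 3
Dimension check: dim(rho) = sum (mult * dim) = 0*1 + 3*1 + 0*1 + 1*1 + 0*2 + 3*2 = 10 = chi_rho(e) = 10.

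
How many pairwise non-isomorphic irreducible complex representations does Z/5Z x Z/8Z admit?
40

Details: The number of irreducible complex representations of a finite group equals its number of conjugacy classes. Z/5Z x Z/8Z is abelian of order 40, so every element is its own conjugacy class: 40 classes, so Z/5Z x Z/8Z (order 40) has exactly 40 irreducible complex representations.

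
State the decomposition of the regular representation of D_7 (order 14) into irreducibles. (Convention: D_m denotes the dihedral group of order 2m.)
Each irreducible V_i of dimension d_i appears with multiplicity d_i, i.e. rho_reg = (direct sum over all irreducibles V_i) d_i V_i. The irreducible dimensions for D_7 are 1, 1, 2, 2, 2: 2 irreducibles of dimension 1, each with multiplicity 1; 3 irreducibles of dimension 2, each with multiplicity 2. Total dimension 2*1*1 + 3*2*2 = 14 = |G|.

Details: General theorem: in the regular representation of a finite group G, each irreducible appears with multiplicity equal to its dimension. Check: dim(rho_reg) = sum d_i^2 = 1 + 1 + 4 + 4 + 4 = 14 = |G|.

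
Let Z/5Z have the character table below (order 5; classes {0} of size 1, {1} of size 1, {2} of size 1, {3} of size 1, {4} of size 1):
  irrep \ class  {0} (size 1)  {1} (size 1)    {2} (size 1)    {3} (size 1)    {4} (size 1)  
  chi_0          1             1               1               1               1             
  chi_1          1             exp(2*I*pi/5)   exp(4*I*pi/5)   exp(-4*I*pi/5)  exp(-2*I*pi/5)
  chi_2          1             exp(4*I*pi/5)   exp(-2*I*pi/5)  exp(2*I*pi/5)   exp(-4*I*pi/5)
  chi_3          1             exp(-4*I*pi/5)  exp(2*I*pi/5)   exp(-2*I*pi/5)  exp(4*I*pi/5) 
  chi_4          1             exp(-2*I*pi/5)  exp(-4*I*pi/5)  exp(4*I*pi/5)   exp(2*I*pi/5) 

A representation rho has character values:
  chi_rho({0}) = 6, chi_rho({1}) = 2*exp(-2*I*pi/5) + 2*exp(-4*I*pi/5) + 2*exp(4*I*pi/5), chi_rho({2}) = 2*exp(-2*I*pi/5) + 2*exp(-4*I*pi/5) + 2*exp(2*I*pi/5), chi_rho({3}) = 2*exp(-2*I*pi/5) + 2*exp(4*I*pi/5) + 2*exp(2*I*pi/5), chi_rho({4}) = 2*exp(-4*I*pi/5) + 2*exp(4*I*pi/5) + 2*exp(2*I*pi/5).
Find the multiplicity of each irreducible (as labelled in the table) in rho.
Multiplicities: chi_0: 0, chi_1: 0, chi_2: 2, chi_3: 2, chi_4: 2.

Solution. Use <chi_rho, chi> = (1/|G|) sum_C |C| * chi_rho(C) * conj(chi(C)) with |G| = 5 for each irreducible chi in the table:
  <chi_rho, chi_0> = (1/5)[1*(6)*conj(1) + 1*(2*exp(-2*I*pi/5) + 2*exp(-4*I*pi/5) + 2*exp(4*I*pi/5))*conj(1) + 1*(2*exp(-2*I*pi/5) + 2*exp(-4*I*pi/5) + 2*exp(2*I*pi/5))*conj(1) + 1*(2*exp(-2*I*pi/5) + 2*exp(4*I*pi/5) + 2*exp(2*I*pi/5))*conj(1) + 1*(2*exp(-4*I*pi/5) + 2*exp(4*I*pi/5) + 2*exp(2*I*pi/5))*conj(1)]
      = (1/5)[(6) + (2*exp(-2*I*pi/5) + 2*exp(-4*I*pi/5) + 2*exp(4*I*pi/5)) + (2*exp(-2*I*pi/5) + 2*exp(-4*I*pi/5) + 2*exp(2*I*pi/5)) + (2*exp(-2*I*pi/5) + 2*exp(4*I*pi/5) + 2*exp(2*I*pi/5)) + (2*exp(-4*I*pi/5) + 2*exp(4*I*pi/5) + 2*exp(2*I*pi/5))] = 0/5 = 0
  <chi_rho, chi_1> = (1/5)[1*(6)*conj(1) + 1*(2*exp(-2*I*pi/5) + 2*exp(-4*I*pi/5) + 2*exp(4*I*pi/5))*conj(exp(2*I*pi/5)) + 1*(2*exp(-2*I*pi/5) + 2*exp(-4*I*pi/5) + 2*exp(2*I*pi/5))*conj(exp(4*I*pi/5)) + 1*(2*exp(-2*I*pi/5) + 2*exp(4*I*pi/5) + 2*exp(2*I*pi/5))*conj(exp(-4*I*pi/5)) + 1*(2*exp(-4*I*pi/5) + 2*exp(4*I*pi/5) + 2*exp(2*I*pi/5))*conj(exp(-2*I*pi/5))]
      = (1/5)[(6) + (2*exp(-4*I*pi/5) + 2*exp(4*I*pi/5) + 2*exp(2*I*pi/5)) + (2*exp(-2*I*pi/5) + 2*exp(4*I*pi/5) + 2*exp(2*I*pi/5)) + (2*exp(-2*I*pi/5) + 2*exp(-4*I*pi/5) + 2*exp(2*I*pi/5)) + (2*exp(-2*I*pi/5) + 2*exp(-4*I*pi/5) + 2*exp(4*I*pi/5))] = 0/5 = 0
  <chi_rho, chi_2> = (1/5)[1*(6)*conj(1) + 1*(2*exp(-2*I*pi/5) + 2*exp(-4*I*pi/5) + 2*exp(4*I*pi/5))*conj(exp(4*I*pi/5)) + 1*(2*exp(-2*I*pi/5) + 2*exp(-4*I*pi/5) + 2*exp(2*I*pi/5))*conj(exp(-2*I*pi/5)) + 1*(2*exp(-2*I*pi/5) + 2*exp(4*I*pi/5) + 2*exp(2*I*pi/5))*conj(exp(2*I*pi/5)) + 1*(2*exp(-4*I*pi/5) + 2*exp(4*I*pi/5) + 2*exp(2*I*pi/5))*conj(exp(-4*I*pi/5))]
      = (1/5)[(6) + (2 + 2*exp(4*I*pi/5) + 2*exp(2*I*pi/5)) + (2 + 2*exp(-2*I*pi/5) + 2*exp(4*I*pi/5)) + (2 + 2*exp(-4*I*pi/5) + 2*exp(2*I*pi/5)) + (2 + 2*exp(-2*I*pi/5) + 2*exp(-4*I*pi/5))] = 10/5 = 2
  <chi_rho, chi_3> = (1/5)[1*(6)*conj(1) + 1*(2*exp(-2*I*pi/5) + 2*exp(-4*I*pi/5) + 2*exp(4*I*pi/5))*conj(exp(-4*I*pi/5)) + 1*(2*exp(-2*I*pi/5) + 2*exp(-4*I*pi/5) + 2*exp(2*I*pi/5))*conj(exp(2*I*pi/5)) + 1*(2*exp(-2*I*pi/5) + 2*exp(4*I*pi/5) + 2*exp(2*I*pi/5))*conj(exp(-2*I*pi/5)) + 1*(2*exp(-4*I*pi/5) + 2*exp(4*I*pi/5) + 2*exp(2*I*pi/5))*conj(exp(4*I*pi/5))]
      = (1/5)[(6) + (2 + 2*exp(-2*I*pi/5) + 2*exp(2*I*pi/5)) + (2 + 2*exp(-4*I*pi/5) + 2*exp(4*I*pi/5)) + (2 + 2*exp(-4*I*pi/5) + 2*exp(4*I*pi/5)) + (2 + 2*exp(-2*I*pi/5) + 2*exp(2*I*pi/5))] = 10/5 = 2
  <chi_rho, chi_4> = (1/5)[1*(6)*conj(1) + 1*(2*exp(-2*I*pi/5) + 2*exp(-4*I*pi/5) + 2*exp(4*I*pi/5))*conj(exp(-2*I*pi/5)) + 1*(2*exp(-2*I*pi/5) + 2*exp(-4*I*pi/5) + 2*exp(2*I*pi/5))*conj(exp(-4*I*pi/5)) + 1*(2*exp(-2*I*pi/5) + 2*exp(4*I*pi/5) + 2*exp(2*I*pi/5))*conj(exp(4*I*pi/5)) + 1*(2*exp(-4*I*pi/5) + 2*exp(4*I*pi/5) + 2*exp(2*I*pi/5))*conj(exp(2*I*pi/5))]
      = (1/5)[(6) + (2 + 2*exp(-2*I*pi/5) + 2*exp(-4*I*pi/5)) + (2 + 2*exp(-4*I*pi/5) + 2*exp(2*I*pi/5)) + (2 + 2*exp(-2*I*pi/5) + 2*exp(4*I*pi/5)) + (2 + 2*exp(4*I*pi/5) + 2*exp(2*I*pi/5))] = 10/5 = 2
(Exp terms are combined using exp(i*s)*conj(exp(i*t)) = exp(i*(s-t)), and sums of them are collapsed using the identity that for every m > 1 the m distinct m-th roots of unity sum to 0, e.g. 1 + exp(2*I*pi/3) + exp(-2*I*pi/3) = 0.)
Dimension check: dim(rho) = sum (mult * dim) = 0*1 + 0*1 + 2*1 + 2*1 + 2*1 = 6 = chi_rho(e) = 6.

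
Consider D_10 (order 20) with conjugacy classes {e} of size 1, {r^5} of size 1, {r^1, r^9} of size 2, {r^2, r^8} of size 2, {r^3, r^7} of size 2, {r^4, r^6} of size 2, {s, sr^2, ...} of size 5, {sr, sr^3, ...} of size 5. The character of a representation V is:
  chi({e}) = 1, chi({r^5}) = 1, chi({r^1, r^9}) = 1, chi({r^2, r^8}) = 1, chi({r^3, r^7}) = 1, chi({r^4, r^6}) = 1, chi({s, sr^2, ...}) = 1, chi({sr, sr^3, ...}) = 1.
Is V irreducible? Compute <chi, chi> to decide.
Irreducible: <chi, chi> = 1.

Why: <chi, chi> = (1/|G|) sum_C |C| * |chi(C)|^2 = (1/20)[1*|1|^2 + 1*|1|^2 + 2*|1|^2 + 2*|1|^2 + 2*|1|^2 + 2*|1|^2 + 5*|1|^2 + 5*|1|^2]
  = (1/20)[(1) + (1) + (2) + (2) + (2) + (2) + (5) + (5)] = 20/20 = 1.
A character is irreducible iff <chi, chi> = 1, so this representation is irreducible.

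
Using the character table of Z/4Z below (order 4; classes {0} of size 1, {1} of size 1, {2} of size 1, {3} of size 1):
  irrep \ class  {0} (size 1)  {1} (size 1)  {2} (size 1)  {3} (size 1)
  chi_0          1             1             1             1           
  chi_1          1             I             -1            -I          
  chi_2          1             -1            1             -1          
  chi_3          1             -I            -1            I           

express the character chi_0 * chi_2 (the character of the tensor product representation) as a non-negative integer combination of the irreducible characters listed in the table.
chi_0 tensor chi_2 = chi_2 (all other irreducibles have multiplicity 0).

Why: The character of a tensor product is the pointwise product (chi_0 * chi_2)(C) = chi_0(C) * chi_2(C):
  {0}: (1)*(1), {1}: (1)*(-1), {2}: (1)*(1), {3}: (1)*(-1)
so (chi_0 * chi_2) takes values
  {0} -> 1, {1} -> -1, {2} -> 1, {3} -> -1.
Now take the inner product of this character with each irreducible chi from the table, <chi_0*chi_2, chi> = (1/4) sum_C |C| (chi_0*chi_2)(C) conj(chi(C)):
  <chi_0*chi_2, chi_0> = (1/4)[1*(1)*conj(1) + 1*(-1)*conj(1) + 1*(1)*conj(1) + 1*(-1)*conj(1)]
      = (1/4)[(1) + (-1) + (1) + (-1)] = 0/4 = 0
  <chi_0*chi_2, chi_1> = (1/4)[1*(1)*conj(1) + 1*(-1)*conj(I) + 1*(1)*conj(-1) + 1*(-1)*conj(-I)]
      = (1/4)[(1) + (I) + (-1) + (-I)] = 0/4 = 0
  <chi_0*chi_2, chi_2> = (1/4)[1*(1)*conj(1) + 1*(-1)*conj(-1) + 1*(1)*conj(1) + 1*(-1)*conj(-1)]
      = (1/4)[(1) + (1) + (1) + (1)] = 4/4 = 1
  <chi_0*chi_2, chi_3> = (1/4)[1*(1)*conj(1) + 1*(-1)*conj(-I) + 1*(1)*conj(-1) + 1*(-1)*conj(I)]
      = (1/4)[(1) + (-I) + (-1) + (I)] = 0/4 = 0
(Exp terms are combined using exp(i*s)*conj(exp(i*t)) = exp(i*(s-t)), and sums of them are collapsed using the identity that for every m > 1 the m distinct m-th roots of unity sum to 0, e.g. 1 + exp(2*I*pi/3) + exp(-2*I*pi/3) = 0.)
Hence the multiplicities are chi_2: 1. Dimension check: dim(chi_0)*dim(chi_2) = 1*1 = 1 and sum (mult * dim) = 1*1 = 1.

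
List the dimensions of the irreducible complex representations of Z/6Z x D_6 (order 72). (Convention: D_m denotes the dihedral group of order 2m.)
Dimensions: 1, 1, 1, 1, 1, 1, 1, 1, 1, 1, 1, 1, 1, 1, 1, 1, 1, 1, 1, 1, 1, 1, 1, 1, 2, 2, 2, 2, 2, 2, 2, 2, 2, 2, 2, 2

Justification: There are 36 irreducibles (= number of conjugacy classes). Their dimensions d_i satisfy sum d_i^2 = |G| = 72: 1 + 1 + 1 + 1 + 1 + 1 + 1 + 1 + 1 + 1 + 1 + 1 + 1 + 1 + 1 + 1 + 1 + 1 + 1 + 1 + 1 + 1 + 1 + 1 + 4 + 4 + 4 + 4 + 4 + 4 + 4 + 4 + 4 + 4 + 4 + 4 = 72. (For the product with Z/6Z: each of the 6 1-dim characters of Z/6Z tensors with each irrep of D_6, giving 6 copies of each D_6-dimension.)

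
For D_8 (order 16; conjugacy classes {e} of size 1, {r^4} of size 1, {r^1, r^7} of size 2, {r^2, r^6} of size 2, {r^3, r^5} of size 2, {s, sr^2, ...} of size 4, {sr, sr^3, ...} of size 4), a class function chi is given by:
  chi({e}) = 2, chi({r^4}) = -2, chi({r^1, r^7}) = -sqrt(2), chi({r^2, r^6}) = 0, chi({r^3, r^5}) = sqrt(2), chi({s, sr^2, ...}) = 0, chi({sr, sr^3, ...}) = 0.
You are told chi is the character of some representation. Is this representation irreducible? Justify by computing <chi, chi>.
Irreducible: <chi, chi> = 1.

Argument: <chi, chi> = (1/|G|) sum_C |C| * |chi(C)|^2 = (1/16)[1*|2|^2 + 1*|-2|^2 + 2*|-sqrt(2)|^2 + 2*|0|^2 + 2*|sqrt(2)|^2 + 4*|0|^2 + 4*|0|^2]
  = (1/16)[(4) + (4) + (4) + (0) + (4) + (0) + (0)] = 16/16 = 1.
A character is irreducible iff <chi, chi> = 1, so this representation is irreducible.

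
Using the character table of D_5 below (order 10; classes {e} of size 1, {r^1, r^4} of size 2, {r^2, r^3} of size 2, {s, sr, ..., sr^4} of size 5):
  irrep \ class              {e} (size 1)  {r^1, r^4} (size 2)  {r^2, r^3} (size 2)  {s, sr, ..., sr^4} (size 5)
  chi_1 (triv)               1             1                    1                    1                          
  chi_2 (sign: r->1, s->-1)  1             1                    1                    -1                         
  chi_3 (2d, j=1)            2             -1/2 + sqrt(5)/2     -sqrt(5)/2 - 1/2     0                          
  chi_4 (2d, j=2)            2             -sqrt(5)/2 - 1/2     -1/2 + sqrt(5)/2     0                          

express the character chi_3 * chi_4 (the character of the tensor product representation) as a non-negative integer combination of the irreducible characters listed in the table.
chi_3 tensor chi_4 = chi_3 + chi_4 (all other irreducibles have multiplicity 0).

Reasoning: The character of a tensor product is the pointwise product (chi_3 * chi_4)(C) = chi_3(C) * chi_4(C):
  {e}: (2)*(2), {r^1, r^4}: (-1/2 + sqrt(5)/2)*(-sqrt(5)/2 - 1/2), {r^2, r^3}: (-sqrt(5)/2 - 1/2)*(-1/2 + sqrt(5)/2), {s, sr, ..., sr^4}: (0)*(0)
so (chi_3 * chi_4) takes values
  {e} -> 4, {r^1, r^4} -> -1, {r^2, r^3} -> -1, {s, sr, ..., sr^4} -> 0.
Now take the inner product of this character with each irreducible chi from the table, <chi_3*chi_4, chi> = (1/10) sum_C |C| (chi_3*chi_4)(C) conj(chi(C)):
  <chi_3*chi_4, chi_1> = (1/10)[1*(4)*conj(1) + 2*(-1)*conj(1) + 2*(-1)*conj(1) + 5*(0)*conj(1)]
      = (1/10)[(4) + (-2) + (-2) + (0)] = 0/10 = 0
  <chi_3*chi_4, chi_2> = (1/10)[1*(4)*conj(1) + 2*(-1)*conj(1) + 2*(-1)*conj(1) + 5*(0)*conj(-1)]
      = (1/10)[(4) + (-2) + (-2) + (0)] = 0/10 = 0
  <chi_3*chi_4, chi_3> = (1/10)[1*(4)*conj(2) + 2*(-1)*conj(-1/2 + sqrt(5)/2) + 2*(-1)*conj(-sqrt(5)/2 - 1/2) + 5*(0)*conj(0)]
      = (1/10)[(8) + (1 - sqrt(5)) + (1 + sqrt(5)) + (0)] = 10/10 = 1
  <chi_3*chi_4, chi_4> = (1/10)[1*(4)*conj(2) + 2*(-1)*conj(-sqrt(5)/2 - 1/2) + 2*(-1)*conj(-1/2 + sqrt(5)/2) + 5*(0)*conj(0)]
      = (1/10)[(8) + (1 + sqrt(5)) + (1 - sqrt(5)) + (0)] = 10/10 = 1
Hence the multiplicities are chi_3: 1, chi_4: 1. Dimension check: dim(chi_3)*dim(chi_4) = 2*2 = 4 and sum (mult * dim) = 1*2 + 1*2 = 4.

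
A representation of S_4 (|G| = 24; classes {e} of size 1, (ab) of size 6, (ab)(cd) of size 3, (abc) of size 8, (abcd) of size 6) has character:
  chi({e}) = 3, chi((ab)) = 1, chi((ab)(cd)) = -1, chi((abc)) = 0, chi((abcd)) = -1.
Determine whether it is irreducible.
Irreducible: <chi, chi> = 1.

Justification: <chi, chi> = (1/|G|) sum_C |C| * |chi(C)|^2 = (1/24)[1*|3|^2 + 6*|1|^2 + 3*|-1|^2 + 8*|0|^2 + 6*|-1|^2]
  = (1/24)[(9) + (6) + (3) + (0) + (6)] = 24/24 = 1.
A character is irreducible iff <chi, chi> = 1, so this representation is irreducible.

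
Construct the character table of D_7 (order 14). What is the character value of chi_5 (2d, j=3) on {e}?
Conjugacy classes: {e} of size 1, {r^1, r^6} of size 2, {r^2, r^5} of size 2, {r^3, r^4} of size 2, {s, sr, ..., sr^6} of size 7.
Character table:
  irrep \ class              {e} (size 1)  {r^1, r^6} (size 2)  {r^2, r^5} (size 2)  {r^3, r^4} (size 2)  {s, sr, ..., sr^6} (size 7)
  chi_1 (triv)               1             1                    1                    1                    1                          
  chi_2 (sign: r->1, s->-1)  1             1                    1                    1                    -1                         
  chi_3 (2d, j=1)            2             2*cos(2*pi/7)        -2*cos(3*pi/7)       -2*cos(pi/7)         0                          
  chi_4 (2d, j=2)            2             -2*cos(3*pi/7)       -2*cos(pi/7)         2*cos(2*pi/7)        0                          
  chi_5 (2d, j=3)            2             -2*cos(pi/7)         2*cos(2*pi/7)        -2*cos(3*pi/7)       0                          

Spot check: chi_5 (2d, j=3) on {e} = 2.

Explanation: D_7 has order 2*7 = 14 with 5 conjugacy classes, hence 5 irreducibles. Sum of squared dims 1 + 1 + 4 + 4 + 4 = 14 = |G|. Linear characters come from the abelianisation; the 2-dimensional irreps have character r^k -> 2*cos(2*pi*j*k/7), reflections -> 0.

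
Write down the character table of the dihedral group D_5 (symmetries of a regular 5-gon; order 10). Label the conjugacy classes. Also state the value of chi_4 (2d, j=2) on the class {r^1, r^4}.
Conjugacy classes: {e} of size 1, {r^1, r^4} of size 2, {r^2, r^3} of size 2, {s, sr, ..., sr^4} of size 5.
Character table:
  irrep \ class              {e} (size 1)  {r^1, r^4} (size 2)  {r^2, r^3} (size 2)  {s, sr, ..., sr^4} (size 5)
  chi_1 (triv)               1             1                    1                    1                          
  chi_2 (sign: r->1, s->-1)  1             1                    1                    -1                         
  chi_3 (2d, j=1)            2             -1/2 + sqrt(5)/2     -sqrt(5)/2 - 1/2     0                          
  chi_4 (2d, j=2)            2             -sqrt(5)/2 - 1/2     -1/2 + sqrt(5)/2     0                          

Spot check: chi_4 (2d, j=2) on {r^1, r^4} = -sqrt(5)/2 - 1/2.

Argument: D_5 has order 2*5 = 10 with 4 conjugacy classes, hence 4 irreducibles. Sum of squared dims 1 + 1 + 4 + 4 = 10 = |G|. Linear characters come from the abelianisation; the 2-dimensional irreps have character r^k -> 2*cos(2*pi*j*k/5), reflections -> 0.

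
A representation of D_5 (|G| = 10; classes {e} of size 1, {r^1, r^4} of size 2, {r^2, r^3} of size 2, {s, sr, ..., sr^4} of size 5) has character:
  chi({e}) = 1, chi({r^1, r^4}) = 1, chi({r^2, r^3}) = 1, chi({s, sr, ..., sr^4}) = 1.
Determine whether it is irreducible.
Irreducible: <chi, chi> = 1.

<chi, chi> = (1/|G|) sum_C |C| * |chi(C)|^2 = (1/10)[1*|1|^2 + 2*|1|^2 + 2*|1|^2 + 5*|1|^2]
  = (1/10)[(1) + (2) + (2) + (5)] = 10/10 = 1.
A character is irreducible iff <chi, chi> = 1, so this representation is irreducible.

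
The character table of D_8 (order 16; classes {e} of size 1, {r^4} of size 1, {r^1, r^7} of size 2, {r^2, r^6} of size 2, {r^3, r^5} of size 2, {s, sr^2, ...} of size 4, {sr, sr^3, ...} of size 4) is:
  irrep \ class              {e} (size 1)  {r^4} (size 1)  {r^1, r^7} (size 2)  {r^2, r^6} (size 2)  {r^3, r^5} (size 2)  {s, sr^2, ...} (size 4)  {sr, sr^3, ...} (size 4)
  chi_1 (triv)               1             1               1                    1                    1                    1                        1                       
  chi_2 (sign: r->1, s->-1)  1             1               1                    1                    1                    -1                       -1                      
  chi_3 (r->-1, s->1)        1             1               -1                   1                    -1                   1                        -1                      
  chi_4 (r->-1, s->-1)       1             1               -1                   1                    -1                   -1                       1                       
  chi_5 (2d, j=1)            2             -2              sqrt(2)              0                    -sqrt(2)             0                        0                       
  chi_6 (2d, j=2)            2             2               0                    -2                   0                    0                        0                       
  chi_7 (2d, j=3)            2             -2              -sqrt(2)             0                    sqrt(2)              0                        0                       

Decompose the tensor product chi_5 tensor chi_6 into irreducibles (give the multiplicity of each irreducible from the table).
chi_5 tensor chi_6 = chi_5 + chi_7 (all other irreducibles have multiplicity 0).

Details: The character of a tensor product is the pointwise product (chi_5 * chi_6)(C) = chi_5(C) * chi_6(C):
  {e}: (2)*(2), {r^4}: (-2)*(2), {r^1, r^7}: (sqrt(2))*(0), {r^2, r^6}: (0)*(-2), {r^3, r^5}: (-sqrt(2))*(0), {s, sr^2, ...}: (0)*(0), {sr, sr^3, ...}: (0)*(0)
so (chi_5 * chi_6) takes values
  {e} -> 4, {r^4} -> -4, {r^1, r^7} -> 0, {r^2, r^6} -> 0, {r^3, r^5} -> 0, {s, sr^2, ...} -> 0, {sr, sr^3, ...} -> 0.
Now take the inner product of this character with each irreducible chi from the table, <chi_5*chi_6, chi> = (1/16) sum_C |C| (chi_5*chi_6)(C) conj(chi(C)):
  <chi_5*chi_6, chi_1> = (1/16)[1*(4)*conj(1) + 1*(-4)*conj(1) + 2*(0)*conj(1) + 2*(0)*conj(1) + 2*(0)*conj(1) + 4*(0)*conj(1) + 4*(0)*conj(1)]
      = (1/16)[(4) + (-4) + (0) + (0) + (0) + (0) + (0)] = 0/16 = 0
  <chi_5*chi_6, chi_2> = (1/16)[1*(4)*conj(1) + 1*(-4)*conj(1) + 2*(0)*conj(1) + 2*(0)*conj(1) + 2*(0)*conj(1) + 4*(0)*conj(-1) + 4*(0)*conj(-1)]
      = (1/16)[(4) + (-4) + (0) + (0) + (0) + (0) + (0)] = 0/16 = 0
  <chi_5*chi_6, chi_3> = (1/16)[1*(4)*conj(1) + 1*(-4)*conj(1) + 2*(0)*conj(-1) + 2*(0)*conj(1) + 2*(0)*conj(-1) + 4*(0)*conj(1) + 4*(0)*conj(-1)]
      = (1/16)[(4) + (-4) + (0) + (0) + (0) + (0) + (0)] = 0/16 = 0
  <chi_5*chi_6, chi_4> = (1/16)[1*(4)*conj(1) + 1*(-4)*conj(1) + 2*(0)*conj(-1) + 2*(0)*conj(1) + 2*(0)*conj(-1) + 4*(0)*conj(-1) + 4*(0)*conj(1)]
      = (1/16)[(4) + (-4) + (0) + (0) + (0) + (0) + (0)] = 0/16 = 0
  <chi_5*chi_6, chi_5> = (1/16)[1*(4)*conj(2) + 1*(-4)*conj(-2) + 2*(0)*conj(sqrt(2)) + 2*(0)*conj(0) + 2*(0)*conj(-sqrt(2)) + 4*(0)*conj(0) + 4*(0)*conj(0)]
      = (1/16)[(8) + (8) + (0) + (0) + (0) + (0) + (0)] = 16/16 = 1
  <chi_5*chi_6, chi_6> = (1/16)[1*(4)*conj(2) + 1*(-4)*conj(2) + 2*(0)*conj(0) + 2*(0)*conj(-2) + 2*(0)*conj(0) + 4*(0)*conj(0) + 4*(0)*conj(0)]
      = (1/16)[(8) + (-8) + (0) + (0) + (0) + (0) + (0)] = 0/16 = 0
  <chi_5*chi_6, chi_7> = (1/16)[1*(4)*conj(2) + 1*(-4)*conj(-2) + 2*(0)*conj(-sqrt(2)) + 2*(0)*conj(0) + 2*(0)*conj(sqrt(2)) + 4*(0)*conj(0) + 4*(0)*conj(0)]
      = (1/16)[(8) + (8) + (0) + (0) + (0) + (0) + (0)] = 16/16 = 1
Hence the multiplicities are chi_5: 1, chi_7: 1. Dimension check: dim(chi_5)*dim(chi_6) = 2*2 = 4 and sum (mult * dim) = 1*2 + 1*2 = 4.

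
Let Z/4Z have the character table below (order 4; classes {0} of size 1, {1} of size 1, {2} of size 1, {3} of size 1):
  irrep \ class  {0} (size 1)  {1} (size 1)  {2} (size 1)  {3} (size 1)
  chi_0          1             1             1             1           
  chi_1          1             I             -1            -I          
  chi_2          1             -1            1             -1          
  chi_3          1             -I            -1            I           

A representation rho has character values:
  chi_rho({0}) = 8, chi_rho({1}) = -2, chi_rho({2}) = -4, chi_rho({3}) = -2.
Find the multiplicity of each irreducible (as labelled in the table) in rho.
Multiplicities: chi_0: 0, chi_1: 3, chi_2: 2, chi_3: 3.

Reasoning: Use <chi_rho, chi> = (1/|G|) sum_C |C| * chi_rho(C) * conj(chi(C)) with |G| = 4 for each irreducible chi in the table:
  <chi_rho, chi_0> = (1/4)[1*(8)*conj(1) + 1*(-2)*conj(1) + 1*(-4)*conj(1) + 1*(-2)*conj(1)]
      = (1/4)[(8) + (-2) + (-4) + (-2)] = 0/4 = 0
  <chi_rho, chi_1> = (1/4)[1*(8)*conj(1) + 1*(-2)*conj(I) + 1*(-4)*conj(-1) + 1*(-2)*conj(-I)]
      = (1/4)[(8) + (2*I) + (4) + (-2*I)] = 12/4 = 3
  <chi_rho, chi_2> = (1/4)[1*(8)*conj(1) + 1*(-2)*conj(-1) + 1*(-4)*conj(1) + 1*(-2)*conj(-1)]
      = (1/4)[(8) + (2) + (-4) + (2)] = 8/4 = 2
  <chi_rho, chi_3> = (1/4)[1*(8)*conj(1) + 1*(-2)*conj(-I) + 1*(-4)*conj(-1) + 1*(-2)*conj(I)]
      = (1/4)[(8) + (-2*I) + (4) + (2*I)] = 12/4 = 3
(Exp terms are combined using exp(i*s)*conj(exp(i*t)) = exp(i*(s-t)), and sums of them are collapsed using the identity that for every m > 1 the m distinct m-th roots of unity sum to 0, e.g. 1 + exp(2*I*pi/3) + exp(-2*I*pi/3) = 0.)
Dimension check: dim(rho) = sum (mult * dim) = 0*1 + 3*1 + 2*1 + 3*1 = 8 = chi_rho(e) = 8.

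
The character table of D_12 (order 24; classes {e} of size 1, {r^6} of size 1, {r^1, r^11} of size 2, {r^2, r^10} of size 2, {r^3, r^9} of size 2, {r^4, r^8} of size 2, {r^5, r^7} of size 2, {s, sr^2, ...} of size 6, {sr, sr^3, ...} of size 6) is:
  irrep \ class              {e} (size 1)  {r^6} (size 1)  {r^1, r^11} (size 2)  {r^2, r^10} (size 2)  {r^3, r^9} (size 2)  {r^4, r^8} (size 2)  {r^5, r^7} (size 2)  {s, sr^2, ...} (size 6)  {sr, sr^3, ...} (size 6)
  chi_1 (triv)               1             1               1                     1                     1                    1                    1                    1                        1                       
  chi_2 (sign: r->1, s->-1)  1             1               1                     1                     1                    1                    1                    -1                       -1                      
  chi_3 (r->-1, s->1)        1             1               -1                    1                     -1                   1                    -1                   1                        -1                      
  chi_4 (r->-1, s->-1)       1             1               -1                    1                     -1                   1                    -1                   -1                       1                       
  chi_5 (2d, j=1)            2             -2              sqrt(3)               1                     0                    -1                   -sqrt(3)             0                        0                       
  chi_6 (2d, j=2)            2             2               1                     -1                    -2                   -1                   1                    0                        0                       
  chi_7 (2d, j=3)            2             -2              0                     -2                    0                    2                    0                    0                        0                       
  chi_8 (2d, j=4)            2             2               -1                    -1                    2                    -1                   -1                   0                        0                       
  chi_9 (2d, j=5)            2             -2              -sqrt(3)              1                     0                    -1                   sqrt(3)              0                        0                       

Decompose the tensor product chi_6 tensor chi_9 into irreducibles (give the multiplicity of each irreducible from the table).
chi_6 tensor chi_9 = chi_7 + chi_9 (all other irreducibles have multiplicity 0).

Derivation: The character of a tensor product is the pointwise product (chi_6 * chi_9)(C) = chi_6(C) * chi_9(C):
  {e}: (2)*(2), {r^6}: (2)*(-2), {r^1, r^11}: (1)*(-sqrt(3)), {r^2, r^10}: (-1)*(1), {r^3, r^9}: (-2)*(0), {r^4, r^8}: (-1)*(-1), {r^5, r^7}: (1)*(sqrt(3)), {s, sr^2, ...}: (0)*(0), {sr, sr^3, ...}: (0)*(0)
so (chi_6 * chi_9) takes values
  {e} -> 4, {r^6} -> -4, {r^1, r^11} -> -sqrt(3), {r^2, r^10} -> -1, {r^3, r^9} -> 0, {r^4, r^8} -> 1, {r^5, r^7} -> sqrt(3), {s, sr^2, ...} -> 0, {sr, sr^3, ...} -> 0.
Now take the inner product of this character with each irreducible chi from the table, <chi_6*chi_9, chi> = (1/24) sum_C |C| (chi_6*chi_9)(C) conj(chi(C)):
  <chi_6*chi_9, chi_1> = (1/24)[1*(4)*conj(1) + 1*(-4)*conj(1) + 2*(-sqrt(3))*conj(1) + 2*(-1)*conj(1) + 2*(0)*conj(1) + 2*(1)*conj(1) + 2*(sqrt(3))*conj(1) + 6*(0)*conj(1) + 6*(0)*conj(1)]
      = (1/24)[(4) + (-4) + (-2*sqrt(3)) + (-2) + (0) + (2) + (2*sqrt(3)) + (0) + (0)] = 0/24 = 0
  <chi_6*chi_9, chi_2> = (1/24)[1*(4)*conj(1) + 1*(-4)*conj(1) + 2*(-sqrt(3))*conj(1) + 2*(-1)*conj(1) + 2*(0)*conj(1) + 2*(1)*conj(1) + 2*(sqrt(3))*conj(1) + 6*(0)*conj(-1) + 6*(0)*conj(-1)]
      = (1/24)[(4) + (-4) + (-2*sqrt(3)) + (-2) + (0) + (2) + (2*sqrt(3)) + (0) + (0)] = 0/24 = 0
  <chi_6*chi_9, chi_3> = (1/24)[1*(4)*conj(1) + 1*(-4)*conj(1) + 2*(-sqrt(3))*conj(-1) + 2*(-1)*conj(1) + 2*(0)*conj(-1) + 2*(1)*conj(1) + 2*(sqrt(3))*conj(-1) + 6*(0)*conj(1) + 6*(0)*conj(-1)]
      = (1/24)[(4) + (-4) + (2*sqrt(3)) + (-2) + (0) + (2) + (-2*sqrt(3)) + (0) + (0)] = 0/24 = 0
  <chi_6*chi_9, chi_4> = (1/24)[1*(4)*conj(1) + 1*(-4)*conj(1) + 2*(-sqrt(3))*conj(-1) + 2*(-1)*conj(1) + 2*(0)*conj(-1) + 2*(1)*conj(1) + 2*(sqrt(3))*conj(-1) + 6*(0)*conj(-1) + 6*(0)*conj(1)]
      = (1/24)[(4) + (-4) + (2*sqrt(3)) + (-2) + (0) + (2) + (-2*sqrt(3)) + (0) + (0)] = 0/24 = 0
  <chi_6*chi_9, chi_5> = (1/24)[1*(4)*conj(2) + 1*(-4)*conj(-2) + 2*(-sqrt(3))*conj(sqrt(3)) + 2*(-1)*conj(1) + 2*(0)*conj(0) + 2*(1)*conj(-1) + 2*(sqrt(3))*conj(-sqrt(3)) + 6*(0)*conj(0) + 6*(0)*conj(0)]
      = (1/24)[(8) + (8) + (-6) + (-2) + (0) + (-2) + (-6) + (0) + (0)] = 0/24 = 0
  <chi_6*chi_9, chi_6> = (1/24)[1*(4)*conj(2) + 1*(-4)*conj(2) + 2*(-sqrt(3))*conj(1) + 2*(-1)*conj(-1) + 2*(0)*conj(-2) + 2*(1)*conj(-1) + 2*(sqrt(3))*conj(1) + 6*(0)*conj(0) + 6*(0)*conj(0)]
      = (1/24)[(8) + (-8) + (-2*sqrt(3)) + (2) + (0) + (-2) + (2*sqrt(3)) + (0) + (0)] = 0/24 = 0
  <chi_6*chi_9, chi_7> = (1/24)[1*(4)*conj(2) + 1*(-4)*conj(-2) + 2*(-sqrt(3))*conj(0) + 2*(-1)*conj(-2) + 2*(0)*conj(0) + 2*(1)*conj(2) + 2*(sqrt(3))*conj(0) + 6*(0)*conj(0) + 6*(0)*conj(0)]
      = (1/24)[(8) + (8) + (0) + (4) + (0) + (4) + (0) + (0) + (0)] = 24/24 = 1
  <chi_6*chi_9, chi_8> = (1/24)[1*(4)*conj(2) + 1*(-4)*conj(2) + 2*(-sqrt(3))*conj(-1) + 2*(-1)*conj(-1) + 2*(0)*conj(2) + 2*(1)*conj(-1) + 2*(sqrt(3))*conj(-1) + 6*(0)*conj(0) + 6*(0)*conj(0)]
      = (1/24)[(8) + (-8) + (2*sqrt(3)) + (2) + (0) + (-2) + (-2*sqrt(3)) + (0) + (0)] = 0/24 = 0
  <chi_6*chi_9, chi_9> = (1/24)[1*(4)*conj(2) + 1*(-4)*conj(-2) + 2*(-sqrt(3))*conj(-sqrt(3)) + 2*(-1)*conj(1) + 2*(0)*conj(0) + 2*(1)*conj(-1) + 2*(sqrt(3))*conj(sqrt(3)) + 6*(0)*conj(0) + 6*(0)*conj(0)]
      = (1/24)[(8) + (8) + (6) + (-2) + (0) + (-2) + (6) + (0) + (0)] = 24/24 = 1
Hence the multiplicities are chi_7: 1, chi_9: 1. Dimension check: dim(chi_6)*dim(chi_9) = 2*2 = 4 and sum (mult * dim) = 1*2 + 1*2 = 4.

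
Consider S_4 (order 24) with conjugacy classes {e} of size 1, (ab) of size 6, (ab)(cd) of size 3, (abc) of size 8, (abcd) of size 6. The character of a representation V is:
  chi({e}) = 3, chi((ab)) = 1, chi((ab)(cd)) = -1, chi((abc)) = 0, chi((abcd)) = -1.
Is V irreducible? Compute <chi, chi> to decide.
Irreducible: <chi, chi> = 1.

Explanation: <chi, chi> = (1/|G|) sum_C |C| * |chi(C)|^2 = (1/24)[1*|3|^2 + 6*|1|^2 + 3*|-1|^2 + 8*|0|^2 + 6*|-1|^2]
  = (1/24)[(9) + (6) + (3) + (0) + (6)] = 24/24 = 1.
A character is irreducible iff <chi, chi> = 1, so this representation is irreducible.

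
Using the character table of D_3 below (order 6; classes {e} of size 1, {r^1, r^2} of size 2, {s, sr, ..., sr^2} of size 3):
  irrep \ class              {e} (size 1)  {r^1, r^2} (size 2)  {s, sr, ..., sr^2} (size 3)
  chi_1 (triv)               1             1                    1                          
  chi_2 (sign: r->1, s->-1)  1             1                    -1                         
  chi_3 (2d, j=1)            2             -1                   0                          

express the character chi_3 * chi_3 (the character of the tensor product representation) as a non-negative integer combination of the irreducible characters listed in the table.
chi_3 tensor chi_3 = chi_1 + chi_2 + chi_3 (all other irreducibles have multiplicity 0).

Why: The character of a tensor product is the pointwise product (chi_3 * chi_3)(C) = chi_3(C) * chi_3(C):
  {e}: (2)*(2), {r^1, r^2}: (-1)*(-1), {s, sr, ..., sr^2}: (0)*(0)
so (chi_3 * chi_3) takes values
  {e} -> 4, {r^1, r^2} -> 1, {s, sr, ..., sr^2} -> 0.
Now take the inner product of this character with each irreducible chi from the table, <chi_3*chi_3, chi> = (1/6) sum_C |C| (chi_3*chi_3)(C) conj(chi(C)):
  <chi_3*chi_3, chi_1> = (1/6)[1*(4)*conj(1) + 2*(1)*conj(1) + 3*(0)*conj(1)]
      = (1/6)[(4) + (2) + (0)] = 6/6 = 1
  <chi_3*chi_3, chi_2> = (1/6)[1*(4)*conj(1) + 2*(1)*conj(1) + 3*(0)*conj(-1)]
      = (1/6)[(4) + (2) + (0)] = 6/6 = 1
  <chi_3*chi_3, chi_3> = (1/6)[1*(4)*conj(2) + 2*(1)*conj(-1) + 3*(0)*conj(0)]
      = (1/6)[(8) + (-2) + (0)] = 6/6 = 1
Hence the multiplicities are chi_1: 1, chi_2: 1, chi_3: 1. Dimension check: dim(chi_3)*dim(chi_3) = 2*2 = 4 and sum (mult * dim) = 1*1 + 1*1 + 1*2 = 4.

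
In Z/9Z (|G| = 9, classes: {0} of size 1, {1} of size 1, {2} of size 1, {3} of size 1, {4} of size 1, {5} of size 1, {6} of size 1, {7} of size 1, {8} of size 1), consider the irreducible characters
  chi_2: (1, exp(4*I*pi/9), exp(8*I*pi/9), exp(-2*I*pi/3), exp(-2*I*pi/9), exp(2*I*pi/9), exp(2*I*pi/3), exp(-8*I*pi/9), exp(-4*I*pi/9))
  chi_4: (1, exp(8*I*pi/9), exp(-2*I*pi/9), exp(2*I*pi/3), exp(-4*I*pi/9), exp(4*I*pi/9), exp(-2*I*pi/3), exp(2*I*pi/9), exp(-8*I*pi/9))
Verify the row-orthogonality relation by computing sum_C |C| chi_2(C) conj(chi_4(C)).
Sum = 0; so <chi_2, chi_4> = 0 (distinct irreducibles are orthogonal).

Proof sketch: Compute term by term over conjugacy classes (|C| * chi_2(C) * conj(chi_4(C))):
  1*(1)*conj(1) + 1*(exp(4*I*pi/9))*conj(exp(8*I*pi/9)) + 1*(exp(8*I*pi/9))*conj(exp(-2*I*pi/9)) + 1*(exp(-2*I*pi/3))*conj(exp(2*I*pi/3)) + 1*(exp(-2*I*pi/9))*conj(exp(-4*I*pi/9)) + 1*(exp(2*I*pi/9))*conj(exp(4*I*pi/9)) + 1*(exp(2*I*pi/3))*conj(exp(-2*I*pi/3)) + 1*(exp(-8*I*pi/9))*conj(exp(2*I*pi/9)) + 1*(exp(-4*I*pi/9))*conj(exp(-8*I*pi/9))
  = (1) + (exp(-4*I*pi/9)) + (exp(-8*I*pi/9)) + (exp(2*I*pi/3)) + (exp(2*I*pi/9)) + (exp(-2*I*pi/9)) + (exp(-2*I*pi/3)) + (exp(8*I*pi/9)) + (exp(4*I*pi/9))
  = 0.
(Exp terms are combined using exp(i*s)*conj(exp(i*t)) = exp(i*(s-t)), and sums of them are collapsed using the identity that for every m > 1 the m distinct m-th roots of unity sum to 0, e.g. 1 + exp(2*I*pi/3) + exp(-2*I*pi/3) = 0.)
Dividing by |G| = 9 gives 0/9 = 0, matching the row-orthogonality relation <chi_2, chi_4> = [chi_2 = chi_4].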